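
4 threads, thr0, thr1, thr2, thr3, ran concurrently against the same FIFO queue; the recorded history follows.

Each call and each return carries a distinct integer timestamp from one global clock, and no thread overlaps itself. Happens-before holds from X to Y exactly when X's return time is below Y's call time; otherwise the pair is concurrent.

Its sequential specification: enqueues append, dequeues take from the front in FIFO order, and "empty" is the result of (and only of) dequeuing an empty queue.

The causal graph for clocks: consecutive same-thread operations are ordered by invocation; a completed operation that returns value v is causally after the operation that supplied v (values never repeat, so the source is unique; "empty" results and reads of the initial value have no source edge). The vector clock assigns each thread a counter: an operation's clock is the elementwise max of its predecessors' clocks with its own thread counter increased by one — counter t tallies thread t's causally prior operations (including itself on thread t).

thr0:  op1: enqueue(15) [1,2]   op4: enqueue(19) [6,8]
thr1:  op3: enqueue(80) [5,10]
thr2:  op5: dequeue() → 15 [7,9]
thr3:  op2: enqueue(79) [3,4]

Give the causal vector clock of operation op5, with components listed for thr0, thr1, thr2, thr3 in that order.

(1, 0, 1, 0)

no predecessors for op2 (invoked 3): thr3 increments from zero → (0, 0, 0, 1)
no predecessors for op3 (invoked 5): thr1 increments from zero → (0, 1, 0, 0)
no predecessors for op1 (invoked 1): thr0 increments from zero → (1, 0, 0, 0)
op5 (invocation 7): componentwise max over VC(op1)=(1, 0, 0, 0), +1 at thr2, giving (1, 0, 1, 0)
op4 (invocation 6): componentwise max over VC(op1)=(1, 0, 0, 0), +1 at thr0, giving (2, 0, 0, 0)
target: VC(op5) = (1, 0, 1, 0)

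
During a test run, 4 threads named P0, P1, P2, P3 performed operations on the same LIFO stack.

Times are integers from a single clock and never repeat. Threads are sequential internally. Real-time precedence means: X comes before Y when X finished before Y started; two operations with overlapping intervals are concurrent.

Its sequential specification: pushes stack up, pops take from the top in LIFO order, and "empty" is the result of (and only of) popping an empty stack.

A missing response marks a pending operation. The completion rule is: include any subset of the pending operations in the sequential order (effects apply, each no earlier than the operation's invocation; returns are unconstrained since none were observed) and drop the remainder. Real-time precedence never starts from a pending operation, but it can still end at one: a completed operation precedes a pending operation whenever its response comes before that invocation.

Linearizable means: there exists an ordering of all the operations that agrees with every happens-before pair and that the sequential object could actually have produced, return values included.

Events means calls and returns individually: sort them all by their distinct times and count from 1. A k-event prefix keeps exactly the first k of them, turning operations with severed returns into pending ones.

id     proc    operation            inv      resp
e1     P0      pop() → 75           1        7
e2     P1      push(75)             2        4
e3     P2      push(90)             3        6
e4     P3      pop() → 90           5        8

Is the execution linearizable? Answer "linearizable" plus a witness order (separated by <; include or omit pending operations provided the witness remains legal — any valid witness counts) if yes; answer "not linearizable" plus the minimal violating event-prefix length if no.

linearizable — witness: e2 < e1 < e3 < e4

after step 1 (e2 push(75)): stack <75>
after step 2 (e1 pop() → 75): stack <>
after step 3 (e3 push(90)): stack <90>
after step 4 (e4 pop() → 90): stack <>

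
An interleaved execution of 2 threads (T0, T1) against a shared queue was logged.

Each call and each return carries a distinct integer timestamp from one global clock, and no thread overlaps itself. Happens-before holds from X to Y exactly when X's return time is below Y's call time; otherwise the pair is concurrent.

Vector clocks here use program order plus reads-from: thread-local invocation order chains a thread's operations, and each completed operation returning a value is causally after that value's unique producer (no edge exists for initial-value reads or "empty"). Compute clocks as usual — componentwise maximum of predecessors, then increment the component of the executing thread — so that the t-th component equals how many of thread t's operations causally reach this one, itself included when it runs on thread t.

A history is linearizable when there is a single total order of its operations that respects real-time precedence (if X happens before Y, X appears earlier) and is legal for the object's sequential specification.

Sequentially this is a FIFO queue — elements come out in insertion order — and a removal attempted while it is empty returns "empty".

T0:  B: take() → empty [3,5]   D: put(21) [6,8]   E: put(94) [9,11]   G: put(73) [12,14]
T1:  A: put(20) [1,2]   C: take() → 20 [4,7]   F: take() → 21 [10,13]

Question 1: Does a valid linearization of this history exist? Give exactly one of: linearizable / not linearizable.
linearizable

witness order: A, C, B, D, E, F, G
step 1: A put(20) — queue <20>
step 2: C take() → 20 — queue <>
step 3: B take() → empty — queue <>
step 4: D put(21) — queue <21>
step 5: E put(94) — queue <21,94>
step 6: F take() → 21 — queue <94>
step 7: G put(73) — queue <94,73>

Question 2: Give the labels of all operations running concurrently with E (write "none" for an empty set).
Answer: F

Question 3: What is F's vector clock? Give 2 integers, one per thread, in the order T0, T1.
Answer: (2, 3)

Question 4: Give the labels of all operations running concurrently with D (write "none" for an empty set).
Answer: C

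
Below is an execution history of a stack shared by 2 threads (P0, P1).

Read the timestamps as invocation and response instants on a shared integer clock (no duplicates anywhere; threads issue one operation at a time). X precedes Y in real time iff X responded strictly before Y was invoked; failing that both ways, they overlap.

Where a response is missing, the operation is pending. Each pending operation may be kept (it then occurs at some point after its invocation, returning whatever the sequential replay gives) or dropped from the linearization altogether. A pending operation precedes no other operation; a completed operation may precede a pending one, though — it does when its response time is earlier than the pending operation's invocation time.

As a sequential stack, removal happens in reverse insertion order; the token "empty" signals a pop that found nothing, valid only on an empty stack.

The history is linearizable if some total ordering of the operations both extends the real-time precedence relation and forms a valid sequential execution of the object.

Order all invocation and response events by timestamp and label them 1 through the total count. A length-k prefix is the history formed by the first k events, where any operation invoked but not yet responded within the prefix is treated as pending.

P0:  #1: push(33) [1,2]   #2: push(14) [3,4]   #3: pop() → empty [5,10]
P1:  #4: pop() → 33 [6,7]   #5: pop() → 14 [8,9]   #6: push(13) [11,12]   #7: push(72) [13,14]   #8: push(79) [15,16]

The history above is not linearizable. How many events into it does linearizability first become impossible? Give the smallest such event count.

events 1..8 are linearizable; a witness order is #1, #2, #3, #4:
step 1: #1 push(33) — stack <33>
step 2: #2 push(14) — stack <33,14>
step 3: #3 pop() (pending, included) — stack <33>
step 4: #4 pop() → 33 — stack <>
event 9 — #5's response, time 9 — after it, nothing linearizes
every completion of the 1 pending operation (#3) was checked; none linearizes
for example #1, #2, #4, #5 (pending dropped) fails at step 3: #4 pop() → 33 is not legal there

9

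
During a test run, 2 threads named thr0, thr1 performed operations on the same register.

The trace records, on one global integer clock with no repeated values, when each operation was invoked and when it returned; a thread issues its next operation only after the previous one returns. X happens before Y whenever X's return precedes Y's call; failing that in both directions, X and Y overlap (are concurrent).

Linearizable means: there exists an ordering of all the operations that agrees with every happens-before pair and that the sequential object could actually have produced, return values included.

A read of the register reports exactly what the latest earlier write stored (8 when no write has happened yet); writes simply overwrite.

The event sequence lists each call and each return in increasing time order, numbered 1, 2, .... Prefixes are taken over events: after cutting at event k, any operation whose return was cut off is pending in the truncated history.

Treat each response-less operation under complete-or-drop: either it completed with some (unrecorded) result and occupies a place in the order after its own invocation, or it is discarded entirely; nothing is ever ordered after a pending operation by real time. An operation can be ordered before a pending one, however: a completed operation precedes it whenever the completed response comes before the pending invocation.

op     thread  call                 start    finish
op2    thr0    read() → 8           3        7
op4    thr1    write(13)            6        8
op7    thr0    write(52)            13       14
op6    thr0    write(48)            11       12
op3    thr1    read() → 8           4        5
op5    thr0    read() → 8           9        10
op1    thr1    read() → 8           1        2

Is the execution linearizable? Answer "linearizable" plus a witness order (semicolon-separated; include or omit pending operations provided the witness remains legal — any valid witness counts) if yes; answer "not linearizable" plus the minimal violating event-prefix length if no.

not linearizable — minimal violating prefix: 10 events

cut after 9 events: linearizable; cut after 10 events (op5 responds, time 10): not linearizable
5 completed operations, 3 real-time-consistent orders — every register replay fails
one such order, op1, op2, op3, op4, op5, breaks at step 5 where op5 read() → 8 is illegal
one such order, op1, op3, op2, op4, op5, breaks at step 5 where op5 read() → 8 is illegal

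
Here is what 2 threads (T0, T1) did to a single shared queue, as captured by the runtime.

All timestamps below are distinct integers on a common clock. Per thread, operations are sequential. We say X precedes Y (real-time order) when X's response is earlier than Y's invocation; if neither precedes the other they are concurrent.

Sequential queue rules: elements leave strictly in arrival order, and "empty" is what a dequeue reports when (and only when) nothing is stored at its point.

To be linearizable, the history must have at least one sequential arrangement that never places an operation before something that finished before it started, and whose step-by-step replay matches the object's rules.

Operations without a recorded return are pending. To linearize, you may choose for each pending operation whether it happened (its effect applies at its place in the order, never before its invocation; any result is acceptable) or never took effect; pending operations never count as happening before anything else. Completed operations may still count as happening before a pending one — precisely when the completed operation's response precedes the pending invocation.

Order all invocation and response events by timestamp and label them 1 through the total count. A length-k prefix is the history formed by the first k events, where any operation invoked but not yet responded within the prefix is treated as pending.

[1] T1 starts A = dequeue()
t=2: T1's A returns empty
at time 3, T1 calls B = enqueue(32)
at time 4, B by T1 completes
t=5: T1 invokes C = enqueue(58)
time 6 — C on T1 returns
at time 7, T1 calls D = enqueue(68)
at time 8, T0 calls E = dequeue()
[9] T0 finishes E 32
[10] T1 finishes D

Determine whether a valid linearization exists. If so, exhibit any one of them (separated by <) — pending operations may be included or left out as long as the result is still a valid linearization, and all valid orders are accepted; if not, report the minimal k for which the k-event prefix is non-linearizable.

linearizable — witness: A < B < C < D < E

1. A dequeue() → empty, leaving queue <>
2. B enqueue(32), leaving queue <32>
3. C enqueue(58), leaving queue <32,58>
4. D enqueue(68), leaving queue <32,58,68>
5. E dequeue() → 32, leaving queue <58,68>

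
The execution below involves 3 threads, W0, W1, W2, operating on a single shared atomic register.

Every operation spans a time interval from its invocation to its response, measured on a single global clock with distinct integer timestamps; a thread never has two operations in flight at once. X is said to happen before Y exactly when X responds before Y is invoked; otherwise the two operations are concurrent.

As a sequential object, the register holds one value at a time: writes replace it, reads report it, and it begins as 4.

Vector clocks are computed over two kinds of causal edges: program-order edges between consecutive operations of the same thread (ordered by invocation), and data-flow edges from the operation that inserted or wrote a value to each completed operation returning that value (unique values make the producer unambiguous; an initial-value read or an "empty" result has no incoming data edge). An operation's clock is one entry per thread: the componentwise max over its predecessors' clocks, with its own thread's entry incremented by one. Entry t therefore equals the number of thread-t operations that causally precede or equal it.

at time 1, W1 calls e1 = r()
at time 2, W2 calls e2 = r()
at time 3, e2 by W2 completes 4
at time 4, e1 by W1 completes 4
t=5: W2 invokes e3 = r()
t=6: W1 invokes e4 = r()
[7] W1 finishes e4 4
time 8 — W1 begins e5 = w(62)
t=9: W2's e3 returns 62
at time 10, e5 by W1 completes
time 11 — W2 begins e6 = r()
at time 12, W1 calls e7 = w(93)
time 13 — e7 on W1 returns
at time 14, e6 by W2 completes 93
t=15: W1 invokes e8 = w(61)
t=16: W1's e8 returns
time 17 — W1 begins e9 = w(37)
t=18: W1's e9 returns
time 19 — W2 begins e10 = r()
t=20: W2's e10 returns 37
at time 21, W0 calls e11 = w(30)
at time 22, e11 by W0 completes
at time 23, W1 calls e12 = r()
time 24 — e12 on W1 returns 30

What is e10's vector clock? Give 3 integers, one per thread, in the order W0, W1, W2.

(0, 6, 4)

e2 (invocation 2): nothing precedes it; W2's component alone gives (0, 0, 1)
e1 (invocation 1): nothing precedes it; W1's component alone gives (0, 1, 0)
e11 (invocation 21): nothing precedes it; W0's component alone gives (1, 0, 0)
from VC(e1)=(0, 1, 0), e4 (invoked 6) maxes components and bumps W1 → (0, 2, 0)
from VC(e4)=(0, 2, 0), e5 (invoked 8) maxes components and bumps W1 → (0, 3, 0)
from VC(e5)=(0, 3, 0), e7 (invoked 12) maxes components and bumps W1 → (0, 4, 0)
from VC(e2)=(0, 0, 1), VC(e5)=(0, 3, 0), e3 (invoked 5) maxes components and bumps W2 → (0, 3, 2)
from VC(e7)=(0, 4, 0), e8 (invoked 15) maxes components and bumps W1 → (0, 5, 0)
from VC(e8)=(0, 5, 0), e9 (invoked 17) maxes components and bumps W1 → (0, 6, 0)
from VC(e3)=(0, 3, 2), VC(e7)=(0, 4, 0), e6 (invoked 11) maxes components and bumps W2 → (0, 4, 3)
from VC(e9)=(0, 6, 0), VC(e11)=(1, 0, 0), e12 (invoked 23) maxes components and bumps W1 → (1, 7, 0)
from VC(e6)=(0, 4, 3), VC(e9)=(0, 6, 0), e10 (invoked 19) maxes components and bumps W2 → (0, 6, 4)
target: VC(e10) = (0, 6, 4)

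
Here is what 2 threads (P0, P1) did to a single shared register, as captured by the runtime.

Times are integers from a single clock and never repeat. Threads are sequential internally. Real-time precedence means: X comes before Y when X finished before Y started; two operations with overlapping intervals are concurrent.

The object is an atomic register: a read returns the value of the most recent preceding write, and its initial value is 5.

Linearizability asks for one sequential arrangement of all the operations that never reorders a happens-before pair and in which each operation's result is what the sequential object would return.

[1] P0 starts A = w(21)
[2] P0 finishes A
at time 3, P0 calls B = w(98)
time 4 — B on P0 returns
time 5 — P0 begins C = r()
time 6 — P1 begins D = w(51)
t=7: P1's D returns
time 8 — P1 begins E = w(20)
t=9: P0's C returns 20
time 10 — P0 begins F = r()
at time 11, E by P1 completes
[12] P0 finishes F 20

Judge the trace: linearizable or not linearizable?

linearizable

one valid linearization: A, B, D, E, C, F
after step 1 (A w(21)): value 21
after step 2 (B w(98)): value 98
after step 3 (D w(51)): value 51
after step 4 (E w(20)): value 20
after step 5 (C r() → 20): value 20
after step 6 (F r() → 20): value 20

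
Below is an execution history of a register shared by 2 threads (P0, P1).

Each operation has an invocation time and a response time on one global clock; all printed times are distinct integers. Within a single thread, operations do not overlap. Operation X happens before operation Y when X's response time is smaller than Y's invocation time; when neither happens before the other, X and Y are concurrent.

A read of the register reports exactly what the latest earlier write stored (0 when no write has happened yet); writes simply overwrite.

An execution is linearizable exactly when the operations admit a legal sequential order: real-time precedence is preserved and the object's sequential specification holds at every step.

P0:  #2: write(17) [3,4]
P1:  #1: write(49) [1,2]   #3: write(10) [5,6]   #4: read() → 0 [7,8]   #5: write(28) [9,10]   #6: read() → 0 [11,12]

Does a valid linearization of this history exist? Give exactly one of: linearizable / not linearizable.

not linearizable

already the first 8 events (up to #4's response at time 8) admit no linearization; the first 7 still do
exactly one order of the 4 completed ops respects real time; the register replay fails
take #1, #2, #3, #4: step 4 already fails, because #4 read() → 0 cannot occur there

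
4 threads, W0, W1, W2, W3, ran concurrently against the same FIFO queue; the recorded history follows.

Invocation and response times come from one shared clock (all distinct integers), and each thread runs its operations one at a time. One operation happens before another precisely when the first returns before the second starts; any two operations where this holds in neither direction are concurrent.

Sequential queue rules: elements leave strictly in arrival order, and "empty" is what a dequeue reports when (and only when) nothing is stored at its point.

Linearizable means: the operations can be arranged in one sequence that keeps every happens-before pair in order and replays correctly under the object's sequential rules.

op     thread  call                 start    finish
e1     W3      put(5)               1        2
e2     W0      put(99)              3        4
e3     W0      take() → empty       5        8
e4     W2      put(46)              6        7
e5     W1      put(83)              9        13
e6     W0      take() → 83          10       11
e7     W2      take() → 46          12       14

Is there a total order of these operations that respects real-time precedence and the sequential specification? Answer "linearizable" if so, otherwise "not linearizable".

not linearizable

already the first 8 events (up to e3's response at time 8) admit no linearization; the first 7 still do
real-time-consistent orders of the 4 completed operations: 2 — all fail the FIFO queue replay
e.g. e1, e2, e3, e4: illegal at step 3, since e3 take() → empty cannot apply there
e.g. e1, e2, e4, e3: illegal at step 4, since e3 take() → empty cannot apply there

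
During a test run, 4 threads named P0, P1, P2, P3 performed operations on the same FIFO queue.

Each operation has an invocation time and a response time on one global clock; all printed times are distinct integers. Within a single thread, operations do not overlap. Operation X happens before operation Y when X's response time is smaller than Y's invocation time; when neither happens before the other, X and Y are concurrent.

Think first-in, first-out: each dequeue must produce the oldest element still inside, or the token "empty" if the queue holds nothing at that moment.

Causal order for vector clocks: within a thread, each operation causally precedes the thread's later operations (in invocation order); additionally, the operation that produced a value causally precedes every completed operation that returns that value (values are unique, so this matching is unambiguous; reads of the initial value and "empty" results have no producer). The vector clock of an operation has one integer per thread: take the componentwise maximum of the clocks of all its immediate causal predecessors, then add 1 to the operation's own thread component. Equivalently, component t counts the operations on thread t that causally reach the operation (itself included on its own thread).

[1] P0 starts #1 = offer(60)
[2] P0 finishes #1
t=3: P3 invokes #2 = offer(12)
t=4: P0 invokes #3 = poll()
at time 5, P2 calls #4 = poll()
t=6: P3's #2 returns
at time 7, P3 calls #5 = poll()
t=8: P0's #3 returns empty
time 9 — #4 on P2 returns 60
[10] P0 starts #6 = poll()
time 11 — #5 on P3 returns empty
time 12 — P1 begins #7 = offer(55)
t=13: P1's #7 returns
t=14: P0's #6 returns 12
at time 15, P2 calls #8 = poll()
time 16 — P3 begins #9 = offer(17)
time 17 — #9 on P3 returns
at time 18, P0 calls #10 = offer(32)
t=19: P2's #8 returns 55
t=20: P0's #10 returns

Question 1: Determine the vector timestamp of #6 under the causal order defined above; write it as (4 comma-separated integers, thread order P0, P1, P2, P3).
Answer: (3, 0, 0, 1)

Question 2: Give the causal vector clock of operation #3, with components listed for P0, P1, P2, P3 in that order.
Answer: (2, 0, 0, 0)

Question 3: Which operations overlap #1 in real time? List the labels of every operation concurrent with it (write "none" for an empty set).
Answer: none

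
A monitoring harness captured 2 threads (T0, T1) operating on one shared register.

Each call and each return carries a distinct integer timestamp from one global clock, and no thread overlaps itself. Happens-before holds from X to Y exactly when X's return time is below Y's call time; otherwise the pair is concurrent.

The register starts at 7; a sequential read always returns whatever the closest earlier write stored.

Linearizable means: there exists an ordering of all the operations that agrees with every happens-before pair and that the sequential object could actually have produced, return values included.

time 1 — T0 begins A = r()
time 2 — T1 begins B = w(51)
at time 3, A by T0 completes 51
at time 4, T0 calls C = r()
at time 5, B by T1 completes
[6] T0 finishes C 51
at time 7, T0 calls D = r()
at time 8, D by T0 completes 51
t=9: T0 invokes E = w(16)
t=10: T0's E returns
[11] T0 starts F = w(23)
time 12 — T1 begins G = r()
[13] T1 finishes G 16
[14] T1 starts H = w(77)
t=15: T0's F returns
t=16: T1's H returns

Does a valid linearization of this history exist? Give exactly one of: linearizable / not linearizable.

witness order: B, A, C, D, E, G, F, H
step 1: B w(51) — value 51
step 2: A r() → 51 — value 51
step 3: C r() → 51 — value 51
step 4: D r() → 51 — value 51
step 5: E w(16) — value 16
step 6: G r() → 16 — value 16
step 7: F w(23) — value 23
step 8: H w(77) — value 77

linearizable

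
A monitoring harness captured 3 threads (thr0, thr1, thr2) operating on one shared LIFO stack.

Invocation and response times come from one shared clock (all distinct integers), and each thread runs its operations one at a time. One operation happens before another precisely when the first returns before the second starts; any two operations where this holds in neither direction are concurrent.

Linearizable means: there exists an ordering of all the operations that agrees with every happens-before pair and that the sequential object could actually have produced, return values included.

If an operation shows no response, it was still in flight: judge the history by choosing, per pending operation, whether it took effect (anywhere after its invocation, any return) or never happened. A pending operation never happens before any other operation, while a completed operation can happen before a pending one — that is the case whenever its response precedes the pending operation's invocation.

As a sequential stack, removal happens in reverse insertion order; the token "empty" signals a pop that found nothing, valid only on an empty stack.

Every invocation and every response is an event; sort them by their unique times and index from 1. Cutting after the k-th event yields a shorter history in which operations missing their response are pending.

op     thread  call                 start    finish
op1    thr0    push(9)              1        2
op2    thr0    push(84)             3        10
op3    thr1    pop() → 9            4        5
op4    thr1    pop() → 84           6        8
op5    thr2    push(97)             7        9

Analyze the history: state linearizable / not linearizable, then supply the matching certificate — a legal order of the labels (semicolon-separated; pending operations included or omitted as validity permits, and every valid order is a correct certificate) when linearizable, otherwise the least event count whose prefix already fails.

after step 1 (op1 push(9)): stack <9>
after step 2 (op3 pop() → 9): stack <>
after step 3 (op2 push(84)): stack <84>
after step 4 (op4 pop() → 84): stack <>
after step 5 (op5 push(97)): stack <97>

linearizable — witness: op1; op3; op2; op4; op5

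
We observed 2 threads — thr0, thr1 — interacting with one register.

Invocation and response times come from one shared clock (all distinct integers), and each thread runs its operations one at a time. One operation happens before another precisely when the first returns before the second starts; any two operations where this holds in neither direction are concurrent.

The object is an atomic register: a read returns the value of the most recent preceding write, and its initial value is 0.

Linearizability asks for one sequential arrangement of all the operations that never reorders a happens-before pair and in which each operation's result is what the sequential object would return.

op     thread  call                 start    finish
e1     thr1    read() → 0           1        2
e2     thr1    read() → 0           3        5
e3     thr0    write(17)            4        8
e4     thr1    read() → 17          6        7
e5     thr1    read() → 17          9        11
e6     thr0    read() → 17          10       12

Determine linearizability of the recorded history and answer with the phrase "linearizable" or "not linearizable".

linearizable

witness order: e1, e2, e3, e4, e5, e6
1. e1 read() → 0, leaving value 0
2. e2 read() → 0, leaving value 0
3. e3 write(17), leaving value 17
4. e4 read() → 17, leaving value 17
5. e5 read() → 17, leaving value 17
6. e6 read() → 17, leaving value 17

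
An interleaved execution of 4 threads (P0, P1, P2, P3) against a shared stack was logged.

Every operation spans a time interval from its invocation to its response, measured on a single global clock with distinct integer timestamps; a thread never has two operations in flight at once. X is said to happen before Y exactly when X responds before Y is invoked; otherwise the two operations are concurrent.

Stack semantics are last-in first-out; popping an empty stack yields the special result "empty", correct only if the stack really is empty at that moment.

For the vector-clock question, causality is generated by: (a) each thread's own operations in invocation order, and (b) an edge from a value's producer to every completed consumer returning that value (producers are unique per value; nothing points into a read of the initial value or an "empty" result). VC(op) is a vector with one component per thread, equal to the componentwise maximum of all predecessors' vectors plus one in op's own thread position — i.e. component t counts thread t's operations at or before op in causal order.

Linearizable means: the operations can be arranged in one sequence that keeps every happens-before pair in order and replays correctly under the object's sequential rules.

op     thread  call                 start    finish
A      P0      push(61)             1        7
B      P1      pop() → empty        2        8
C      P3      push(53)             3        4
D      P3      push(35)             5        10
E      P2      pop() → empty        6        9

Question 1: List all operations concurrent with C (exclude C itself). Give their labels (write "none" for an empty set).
A, B

overlap test against C [3,4]: concurrent iff the interval meets 3..4
A [1,7]: concurrent
B [2,8]: concurrent
D [5,10]: after
E [6,9]: after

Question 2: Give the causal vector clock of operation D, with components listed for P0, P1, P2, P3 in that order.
(0, 0, 0, 2)

VC(C, invoked at 3): no causal predecessors; +1 on P3 → (0, 0, 0, 1)
VC(E, invoked at 6): no causal predecessors; +1 on P2 → (0, 0, 1, 0)
VC(B, invoked at 2): no causal predecessors; +1 on P1 → (0, 1, 0, 0)
VC(A, invoked at 1): no causal predecessors; +1 on P0 → (1, 0, 0, 0)
D, invoked 5, takes VC(C)=(0, 0, 0, 1) under max, adds 1 for P3 → (0, 0, 0, 2)
target: VC(D) = (0, 0, 0, 2)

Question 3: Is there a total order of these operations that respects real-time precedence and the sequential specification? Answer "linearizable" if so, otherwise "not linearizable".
not linearizable

events 1..8 are fine; event 9 — the response of E at time 9 — makes the prefix non-linearizable
4 completed operations, 12 real-time-consistent orders — every stack replay fails
including or dropping the 1 pending operation (D) in any combination fails
take A, B, C, E (pending dropped): step 2 already fails, because B pop() → empty cannot occur there
take A, C, B, E (pending dropped): step 3 already fails, because B pop() → empty cannot occur there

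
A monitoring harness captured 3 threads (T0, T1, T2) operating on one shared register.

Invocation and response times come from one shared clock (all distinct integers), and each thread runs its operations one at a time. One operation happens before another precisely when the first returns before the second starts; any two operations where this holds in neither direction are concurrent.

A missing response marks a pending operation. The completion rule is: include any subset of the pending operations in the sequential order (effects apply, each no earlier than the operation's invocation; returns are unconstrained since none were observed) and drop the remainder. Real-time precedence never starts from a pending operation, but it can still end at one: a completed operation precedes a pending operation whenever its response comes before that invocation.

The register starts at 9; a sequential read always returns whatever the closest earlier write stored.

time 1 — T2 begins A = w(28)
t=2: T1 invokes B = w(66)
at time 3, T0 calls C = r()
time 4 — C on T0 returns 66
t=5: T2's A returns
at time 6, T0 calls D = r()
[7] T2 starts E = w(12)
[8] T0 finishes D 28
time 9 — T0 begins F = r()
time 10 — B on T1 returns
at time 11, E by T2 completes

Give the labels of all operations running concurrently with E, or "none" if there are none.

B, D, F

overlap test against E [7,11]: concurrent iff the interval meets 7..11
A [1,5]: before
B [2,10]: concurrent
C [3,4]: before
D [6,8]: concurrent
F [9,…): concurrent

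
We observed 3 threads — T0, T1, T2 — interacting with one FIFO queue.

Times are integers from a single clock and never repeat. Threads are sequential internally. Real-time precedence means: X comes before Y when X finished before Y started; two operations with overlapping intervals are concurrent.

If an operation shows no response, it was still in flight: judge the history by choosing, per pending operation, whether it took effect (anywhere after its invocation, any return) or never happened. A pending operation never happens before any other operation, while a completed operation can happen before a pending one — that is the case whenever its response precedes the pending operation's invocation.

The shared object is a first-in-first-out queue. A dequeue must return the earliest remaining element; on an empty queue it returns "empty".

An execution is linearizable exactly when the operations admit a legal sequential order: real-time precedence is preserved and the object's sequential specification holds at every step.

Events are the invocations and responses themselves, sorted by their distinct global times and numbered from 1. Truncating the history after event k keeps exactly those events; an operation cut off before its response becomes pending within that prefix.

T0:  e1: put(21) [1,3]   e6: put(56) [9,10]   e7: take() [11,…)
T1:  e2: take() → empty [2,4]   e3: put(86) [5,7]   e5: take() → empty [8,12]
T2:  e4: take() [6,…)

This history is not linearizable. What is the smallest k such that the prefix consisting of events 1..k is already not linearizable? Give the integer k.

a valid linearization of events 1..11 exists, for instance e2, e1, e3, e4, e5, e6:
step 1: e2 take() → empty — queue <>
step 2: e1 put(21) — queue <21>
step 3: e3 put(86) — queue <21,86>
step 4: e4 take() (pending, included) — queue <86>
step 5: e5 take() (pending, included) — queue <>
step 6: e6 put(56) — queue <56>
adding event 12 (e5 responds at 12) leaves no legal real-time order
including or dropping the 2 pending operations (e4, e7) in any combination fails
for example e1, e2, e3, e5, e6 (pending dropped) fails at step 2: e2 take() → empty is not legal there
for example e1, e2, e3, e6, e5 (pending dropped) fails at step 2: e2 take() → empty is not legal there

12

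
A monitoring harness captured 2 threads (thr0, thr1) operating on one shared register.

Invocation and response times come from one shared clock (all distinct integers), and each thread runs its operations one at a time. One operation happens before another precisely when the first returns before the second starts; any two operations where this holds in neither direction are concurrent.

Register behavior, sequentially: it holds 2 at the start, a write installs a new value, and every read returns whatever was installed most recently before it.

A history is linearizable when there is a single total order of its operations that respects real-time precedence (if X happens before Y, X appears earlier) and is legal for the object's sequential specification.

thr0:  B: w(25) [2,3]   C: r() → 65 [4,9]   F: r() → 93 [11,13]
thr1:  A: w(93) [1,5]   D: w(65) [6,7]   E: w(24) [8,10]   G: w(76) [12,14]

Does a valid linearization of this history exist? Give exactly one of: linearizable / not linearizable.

not linearizable

prefix check: 1..12 passes, 1..13 fails once F's time-13 response joins
every one of the 7 real-time-consistent orders over 6 completed register ops fails the sequential spec
no escape via the 1 pending operation (G): every completion choice fails
for example A, B, C, D, E, F (pending dropped) fails at step 3: C r() → 65 is not legal there
for example A, B, D, C, E, F (pending dropped) fails at step 6: F r() → 93 is not legal there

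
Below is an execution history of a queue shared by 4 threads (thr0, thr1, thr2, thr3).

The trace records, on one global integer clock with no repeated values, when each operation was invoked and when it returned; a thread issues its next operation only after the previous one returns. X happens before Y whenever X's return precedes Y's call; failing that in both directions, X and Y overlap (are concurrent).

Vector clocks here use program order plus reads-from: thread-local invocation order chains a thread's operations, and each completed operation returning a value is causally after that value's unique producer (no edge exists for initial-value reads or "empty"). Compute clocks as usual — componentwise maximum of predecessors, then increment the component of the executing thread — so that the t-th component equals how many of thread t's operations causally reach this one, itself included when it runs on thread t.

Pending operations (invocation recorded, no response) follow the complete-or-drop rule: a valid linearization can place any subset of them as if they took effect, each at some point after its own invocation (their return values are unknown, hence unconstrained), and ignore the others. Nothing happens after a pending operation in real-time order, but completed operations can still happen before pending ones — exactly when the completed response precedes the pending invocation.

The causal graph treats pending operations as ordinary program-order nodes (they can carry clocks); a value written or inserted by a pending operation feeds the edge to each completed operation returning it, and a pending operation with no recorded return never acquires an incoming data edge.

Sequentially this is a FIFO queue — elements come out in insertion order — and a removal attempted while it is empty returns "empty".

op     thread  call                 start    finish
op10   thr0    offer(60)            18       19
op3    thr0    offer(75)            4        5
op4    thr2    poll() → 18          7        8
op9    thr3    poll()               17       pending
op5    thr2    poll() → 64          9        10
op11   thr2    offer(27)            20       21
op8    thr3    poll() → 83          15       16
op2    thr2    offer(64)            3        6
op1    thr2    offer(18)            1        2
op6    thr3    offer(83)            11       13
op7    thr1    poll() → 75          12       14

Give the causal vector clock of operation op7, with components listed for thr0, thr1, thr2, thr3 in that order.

(1, 1, 0, 0)

root op op6, invoked 11: fresh clock plus thr3's own tick → (0, 0, 0, 1)
root op op1, invoked 1: fresh clock plus thr2's own tick → (0, 0, 1, 0)
root op op3, invoked 4: fresh clock plus thr0's own tick → (1, 0, 0, 0)
invoked at 15, op8 merges VC(op6)=(0, 0, 0, 1) and bumps thr3's slot → (0, 0, 0, 2)
invoked at 3, op2 merges VC(op1)=(0, 0, 1, 0) and bumps thr2's slot → (0, 0, 2, 0)
invoked at 12, op7 merges VC(op3)=(1, 0, 0, 0) and bumps thr1's slot → (1, 1, 0, 0)
invoked at 18, op10 merges VC(op3)=(1, 0, 0, 0) and bumps thr0's slot → (2, 0, 0, 0)
invoked at 17, op9 merges VC(op8)=(0, 0, 0, 2) and bumps thr3's slot → (0, 0, 0, 3)
invoked at 7, op4 merges VC(op1)=(0, 0, 1, 0), VC(op2)=(0, 0, 2, 0) and bumps thr2's slot → (0, 0, 3, 0)
invoked at 9, op5 merges VC(op2)=(0, 0, 2, 0), VC(op4)=(0, 0, 3, 0) and bumps thr2's slot → (0, 0, 4, 0)
invoked at 20, op11 merges VC(op5)=(0, 0, 4, 0) and bumps thr2's slot → (0, 0, 5, 0)
target: VC(op7) = (1, 1, 0, 0)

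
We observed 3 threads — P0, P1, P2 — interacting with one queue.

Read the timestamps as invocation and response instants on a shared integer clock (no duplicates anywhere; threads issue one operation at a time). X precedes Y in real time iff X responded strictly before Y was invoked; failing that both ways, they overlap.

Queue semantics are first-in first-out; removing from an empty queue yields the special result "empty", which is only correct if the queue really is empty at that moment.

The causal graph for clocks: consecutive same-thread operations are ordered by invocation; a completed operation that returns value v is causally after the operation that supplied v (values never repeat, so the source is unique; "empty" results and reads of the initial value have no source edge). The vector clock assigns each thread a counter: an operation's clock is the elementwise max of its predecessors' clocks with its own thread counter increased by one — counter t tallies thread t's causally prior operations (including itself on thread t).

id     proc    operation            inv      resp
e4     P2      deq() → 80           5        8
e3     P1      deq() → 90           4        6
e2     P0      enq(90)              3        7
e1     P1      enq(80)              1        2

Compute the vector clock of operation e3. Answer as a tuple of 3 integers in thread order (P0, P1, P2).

(1, 2, 0)

e1, invoked 1, has no incoming edges; only P1's bump applies → (0, 1, 0)
e2, invoked 3, has no incoming edges; only P0's bump applies → (1, 0, 0)
e4, invoked 5, takes VC(e1)=(0, 1, 0) under max, adds 1 for P2 → (0, 1, 1)
e3, invoked 4, takes VC(e1)=(0, 1, 0), VC(e2)=(1, 0, 0) under max, adds 1 for P1 → (1, 2, 0)
target: VC(e3) = (1, 2, 0)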